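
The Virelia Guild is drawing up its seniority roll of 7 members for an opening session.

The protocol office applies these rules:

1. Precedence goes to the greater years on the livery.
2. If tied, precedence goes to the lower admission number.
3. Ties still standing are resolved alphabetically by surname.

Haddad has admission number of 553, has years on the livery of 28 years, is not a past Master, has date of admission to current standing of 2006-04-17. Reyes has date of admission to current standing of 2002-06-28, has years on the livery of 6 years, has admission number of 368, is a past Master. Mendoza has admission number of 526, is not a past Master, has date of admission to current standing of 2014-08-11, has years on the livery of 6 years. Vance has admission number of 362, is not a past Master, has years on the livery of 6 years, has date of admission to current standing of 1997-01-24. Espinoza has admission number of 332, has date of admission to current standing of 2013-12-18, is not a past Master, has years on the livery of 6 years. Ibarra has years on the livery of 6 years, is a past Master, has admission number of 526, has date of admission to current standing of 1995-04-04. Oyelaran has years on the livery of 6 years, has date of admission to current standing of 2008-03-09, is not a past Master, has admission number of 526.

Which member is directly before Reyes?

By years on the livery (higher first): Haddad (28 years); then Espinoza, Vance, Reyes, Ibarra, Mendoza and Oyelaran (each 6 years).
Among Espinoza, Vance, Reyes, Ibarra, Mendoza and Oyelaran, by admission number (lower first): Espinoza (332) before Vance (362) before Reyes (368) before Ibarra, Mendoza and Oyelaran (526).
Among Ibarra, Mendoza and Oyelaran, alphabetically by surname: Ibarra before Mendoza before Oyelaran.
Order: Haddad, Espinoza, Vance, Reyes, Ibarra, Mendoza, Oyelaran.

Vance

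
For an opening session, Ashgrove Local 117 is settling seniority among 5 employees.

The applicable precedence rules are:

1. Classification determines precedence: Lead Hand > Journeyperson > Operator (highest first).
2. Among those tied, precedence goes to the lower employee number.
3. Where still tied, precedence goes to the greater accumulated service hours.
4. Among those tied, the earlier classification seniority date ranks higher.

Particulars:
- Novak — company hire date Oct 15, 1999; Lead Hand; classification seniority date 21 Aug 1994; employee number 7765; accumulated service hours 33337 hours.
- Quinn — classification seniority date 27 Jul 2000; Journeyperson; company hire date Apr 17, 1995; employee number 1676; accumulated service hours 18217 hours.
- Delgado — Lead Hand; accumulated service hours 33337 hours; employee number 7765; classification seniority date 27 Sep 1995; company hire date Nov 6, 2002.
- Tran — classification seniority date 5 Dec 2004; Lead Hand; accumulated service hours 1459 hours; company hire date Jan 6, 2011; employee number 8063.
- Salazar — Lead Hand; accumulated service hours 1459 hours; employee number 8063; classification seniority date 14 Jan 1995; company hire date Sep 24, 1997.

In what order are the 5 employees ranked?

Novak, Delgado, Salazar, Tran, Quinn

By classification: Novak, Delgado, Salazar and Tran (Lead Hand); then Quinn (Journeyperson).
Among Novak, Delgado, Salazar and Tran, by employee number (lower first): Novak and Delgado (7765) before Salazar and Tran (8063).
Novak and Delgado both have accumulated service hours 33337 hours, so the next rule applies.
Among Novak and Delgado, by classification seniority date (earlier first): Novak (21 Aug 1994) before Delgado (27 Sep 1995).
Salazar and Tran both have accumulated service hours 1459 hours, so the next rule applies.
Among Salazar and Tran, by classification seniority date (earlier first): Salazar (14 Jan 1995) before Tran (5 Dec 2004).
Full order: Novak, Delgado, Salazar, Tran, Quinn.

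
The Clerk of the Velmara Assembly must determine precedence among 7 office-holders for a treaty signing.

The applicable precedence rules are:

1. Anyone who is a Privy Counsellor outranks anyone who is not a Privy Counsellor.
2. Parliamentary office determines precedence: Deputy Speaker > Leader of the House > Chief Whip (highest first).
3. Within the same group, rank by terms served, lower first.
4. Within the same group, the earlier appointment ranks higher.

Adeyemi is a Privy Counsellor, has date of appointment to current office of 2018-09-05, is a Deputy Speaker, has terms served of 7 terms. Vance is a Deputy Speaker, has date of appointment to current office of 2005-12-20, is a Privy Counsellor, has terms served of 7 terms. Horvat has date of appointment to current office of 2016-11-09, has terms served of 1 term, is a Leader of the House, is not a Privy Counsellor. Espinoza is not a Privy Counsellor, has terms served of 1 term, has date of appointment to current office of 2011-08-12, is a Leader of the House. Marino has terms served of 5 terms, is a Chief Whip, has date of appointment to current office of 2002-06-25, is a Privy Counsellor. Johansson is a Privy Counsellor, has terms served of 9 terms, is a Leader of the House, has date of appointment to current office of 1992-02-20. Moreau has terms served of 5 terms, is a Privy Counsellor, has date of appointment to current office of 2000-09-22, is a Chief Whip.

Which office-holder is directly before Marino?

By the first rule: Vance, Adeyemi, Johansson, Moreau and Marino (each a Privy Counsellor); then Espinoza and Horvat (both not a Privy Counsellor).
Among Vance, Adeyemi, Johansson, Moreau and Marino, by parliamentary office: Vance and Adeyemi (Deputy Speaker) before Johansson (Leader of the House) before Moreau and Marino (Chief Whip).
Vance and Adeyemi both have terms served 7 terms, so the next rule applies.
Among Vance and Adeyemi, by date of appointment to current office (earlier first): Vance (2005-12-20) before Adeyemi (2018-09-05).
Moreau and Marino both have terms served 5 terms, so the next rule applies.
Among Moreau and Marino, by date of appointment to current office (earlier first): Moreau (2000-09-22) before Marino (2002-06-25).
Espinoza and Horvat are each Leader of the House, so the next rule applies.
Espinoza and Horvat both have terms served 1 term, so the next rule applies.
Among Espinoza and Horvat, by date of appointment to current office (earlier first): Espinoza (2011-08-12) before Horvat (2016-11-09).
Order: Vance, Adeyemi, Johansson, Moreau, Marino, Espinoza, Horvat.

Moreau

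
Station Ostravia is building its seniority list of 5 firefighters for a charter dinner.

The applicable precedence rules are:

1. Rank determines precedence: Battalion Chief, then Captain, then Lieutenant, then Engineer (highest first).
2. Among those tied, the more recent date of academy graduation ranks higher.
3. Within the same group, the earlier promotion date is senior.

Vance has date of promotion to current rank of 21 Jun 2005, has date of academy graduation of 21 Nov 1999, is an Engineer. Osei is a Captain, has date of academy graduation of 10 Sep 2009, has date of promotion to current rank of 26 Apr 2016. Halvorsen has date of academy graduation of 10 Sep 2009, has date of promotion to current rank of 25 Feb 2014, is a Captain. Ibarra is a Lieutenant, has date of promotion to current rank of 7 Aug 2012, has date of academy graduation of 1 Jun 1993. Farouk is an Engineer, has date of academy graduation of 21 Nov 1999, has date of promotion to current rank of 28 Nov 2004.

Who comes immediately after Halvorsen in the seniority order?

By rank: Halvorsen and Osei (Captain); then Ibarra (Lieutenant); then Farouk and Vance (Engineer).
Halvorsen and Osei both have date of academy graduation 10 Sep 2009, so the next rule applies.
Among Halvorsen and Osei, by date of promotion to current rank (earlier first): Halvorsen (25 Feb 2014) before Osei (26 Apr 2016).
Farouk and Vance both have date of academy graduation 21 Nov 1999, so the next rule applies.
Among Farouk and Vance, by date of promotion to current rank (earlier first): Farouk (28 Nov 2004) before Vance (21 Jun 2005).
Order: Halvorsen, Osei, Ibarra, Farouk, Vance.

Osei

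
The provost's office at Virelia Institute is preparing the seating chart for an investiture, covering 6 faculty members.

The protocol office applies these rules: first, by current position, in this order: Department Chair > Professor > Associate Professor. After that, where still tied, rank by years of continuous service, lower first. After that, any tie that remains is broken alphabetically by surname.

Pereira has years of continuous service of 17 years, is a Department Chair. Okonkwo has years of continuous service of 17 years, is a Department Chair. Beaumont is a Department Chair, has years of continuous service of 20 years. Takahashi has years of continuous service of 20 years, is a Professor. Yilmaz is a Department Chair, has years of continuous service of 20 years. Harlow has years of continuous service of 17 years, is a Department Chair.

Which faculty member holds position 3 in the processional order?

Pereira

By current position: Harlow, Okonkwo, Pereira, Beaumont and Yilmaz (Department Chair); then Takahashi (Professor).
Among Harlow, Okonkwo, Pereira, Beaumont and Yilmaz, by years of continuous service (lower first): Harlow, Okonkwo and Pereira (17 years) before Beaumont and Yilmaz (20 years).
Among Harlow, Okonkwo and Pereira, alphabetically by surname: Harlow before Okonkwo before Pereira.
Among Beaumont and Yilmaz, alphabetically by surname: Beaumont before Yilmaz.
Order: Harlow, Okonkwo, Pereira, Beaumont, Yilmaz, Takahashi.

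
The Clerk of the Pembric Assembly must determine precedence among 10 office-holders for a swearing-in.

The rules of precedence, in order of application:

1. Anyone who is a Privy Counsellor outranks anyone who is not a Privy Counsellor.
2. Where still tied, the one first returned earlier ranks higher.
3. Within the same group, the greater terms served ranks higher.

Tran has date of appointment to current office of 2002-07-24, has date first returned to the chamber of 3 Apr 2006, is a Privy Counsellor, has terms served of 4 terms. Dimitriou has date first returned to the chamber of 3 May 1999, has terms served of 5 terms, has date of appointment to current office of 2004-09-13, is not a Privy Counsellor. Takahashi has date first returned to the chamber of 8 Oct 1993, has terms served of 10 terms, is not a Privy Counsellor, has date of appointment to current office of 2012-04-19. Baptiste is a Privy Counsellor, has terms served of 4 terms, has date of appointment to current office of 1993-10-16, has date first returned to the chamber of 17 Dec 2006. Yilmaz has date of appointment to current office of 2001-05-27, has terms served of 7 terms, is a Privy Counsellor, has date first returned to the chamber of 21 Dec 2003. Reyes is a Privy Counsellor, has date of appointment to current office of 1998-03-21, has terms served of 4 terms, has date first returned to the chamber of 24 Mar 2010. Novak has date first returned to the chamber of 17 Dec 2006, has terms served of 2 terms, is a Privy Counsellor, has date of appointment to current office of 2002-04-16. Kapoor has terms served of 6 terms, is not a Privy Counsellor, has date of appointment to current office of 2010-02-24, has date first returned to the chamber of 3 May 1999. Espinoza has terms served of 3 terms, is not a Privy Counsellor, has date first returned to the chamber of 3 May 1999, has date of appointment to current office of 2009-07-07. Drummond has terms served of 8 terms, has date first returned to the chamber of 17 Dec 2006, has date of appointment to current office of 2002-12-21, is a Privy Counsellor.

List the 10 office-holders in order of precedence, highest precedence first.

By the first rule: Yilmaz, Tran, Drummond, Baptiste, Novak and Reyes (each a Privy Counsellor); then Takahashi, Kapoor, Dimitriou and Espinoza (each not a Privy Counsellor).
Among Yilmaz, Tran, Drummond, Baptiste, Novak and Reyes, by date first returned to the chamber (earlier first): Yilmaz (21 Dec 2003) before Tran (3 Apr 2006) before Drummond, Baptiste and Novak (17 Dec 2006) before Reyes (24 Mar 2010).
Among Drummond, Baptiste and Novak, by terms served (higher first): Drummond (8 terms) before Baptiste (4 terms) before Novak (2 terms).
Among Takahashi, Kapoor, Dimitriou and Espinoza, by date first returned to the chamber (earlier first): Takahashi (8 Oct 1993) before Kapoor, Dimitriou and Espinoza (3 May 1999).
Among Kapoor, Dimitriou and Espinoza, by terms served (higher first): Kapoor (6 terms) before Dimitriou (5 terms) before Espinoza (3 terms).
Full order: Yilmaz, Tran, Drummond, Baptiste, Novak, Reyes, Takahashi, Kapoor, Dimitriou, Espinoza.

Yilmaz, Tran, Drummond, Baptiste, Novak, Reyes, Takahashi, Kapoor, Dimitriou, Espinoza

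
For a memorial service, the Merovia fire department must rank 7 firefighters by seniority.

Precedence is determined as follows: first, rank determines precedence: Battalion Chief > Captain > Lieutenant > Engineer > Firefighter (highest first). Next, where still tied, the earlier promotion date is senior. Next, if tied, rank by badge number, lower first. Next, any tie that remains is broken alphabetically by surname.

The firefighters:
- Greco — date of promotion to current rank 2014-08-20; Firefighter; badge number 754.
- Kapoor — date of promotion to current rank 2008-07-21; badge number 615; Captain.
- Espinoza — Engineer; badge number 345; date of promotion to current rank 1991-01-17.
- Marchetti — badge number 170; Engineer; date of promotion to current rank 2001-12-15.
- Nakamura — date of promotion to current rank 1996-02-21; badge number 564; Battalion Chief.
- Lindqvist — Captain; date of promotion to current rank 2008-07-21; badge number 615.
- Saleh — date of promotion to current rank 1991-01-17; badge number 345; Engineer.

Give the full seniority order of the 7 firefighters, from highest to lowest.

By rank: Nakamura (Battalion Chief); then Kapoor and Lindqvist (Captain); then Espinoza, Saleh and Marchetti (Engineer); then Greco (Firefighter).
Kapoor and Lindqvist both have date of promotion to current rank 2008-07-21, so the next rule applies.
Kapoor and Lindqvist both have badge number 615, so the next rule applies.
Among Kapoor and Lindqvist, alphabetically by surname: Kapoor before Lindqvist.
Among Espinoza, Saleh and Marchetti, by date of promotion to current rank (earlier first): Espinoza and Saleh (1991-01-17) before Marchetti (2001-12-15).
Espinoza and Saleh both have badge number 345, so the next rule applies.
Among Espinoza and Saleh, alphabetically by surname: Espinoza before Saleh.
Full order: Nakamura, Kapoor, Lindqvist, Espinoza, Saleh, Marchetti, Greco.

Nakamura, Kapoor, Lindqvist, Espinoza, Saleh, Marchetti, Greco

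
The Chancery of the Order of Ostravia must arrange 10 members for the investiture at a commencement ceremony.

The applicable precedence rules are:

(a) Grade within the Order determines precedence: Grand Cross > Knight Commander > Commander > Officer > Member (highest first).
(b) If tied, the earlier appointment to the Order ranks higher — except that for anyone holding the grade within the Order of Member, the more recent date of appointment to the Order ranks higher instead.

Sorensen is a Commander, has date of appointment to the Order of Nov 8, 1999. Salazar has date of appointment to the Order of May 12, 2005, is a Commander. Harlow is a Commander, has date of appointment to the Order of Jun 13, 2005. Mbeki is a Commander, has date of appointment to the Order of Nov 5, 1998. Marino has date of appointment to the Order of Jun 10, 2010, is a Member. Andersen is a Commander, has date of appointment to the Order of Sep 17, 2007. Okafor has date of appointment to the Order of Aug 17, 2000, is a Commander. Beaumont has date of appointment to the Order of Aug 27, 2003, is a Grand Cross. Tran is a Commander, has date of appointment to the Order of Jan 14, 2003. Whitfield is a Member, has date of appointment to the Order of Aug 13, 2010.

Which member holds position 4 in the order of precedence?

Okafor

By grade within the Order: Beaumont (Grand Cross); then Mbeki, Sorensen, Okafor, Tran, Salazar, Harlow and Andersen (Commander); then Whitfield and Marino (Member).
Among Mbeki, Sorensen, Okafor, Tran, Salazar, Harlow and Andersen, by date of appointment to the Order (earlier first): Mbeki (Nov 5, 1998) before Sorensen (Nov 8, 1999) before Okafor (Aug 17, 2000) before Tran (Jan 14, 2003) before Salazar (May 12, 2005) before Harlow (Jun 13, 2005) before Andersen (Sep 17, 2007).
Among Whitfield and Marino, by date of appointment to the Order (later first) (reversed rule for this group): Whitfield (Aug 13, 2010) before Marino (Jun 10, 2010).
Order: Beaumont, Mbeki, Sorensen, Okafor, Tran, Salazar, Harlow, Andersen, Whitfield, Marino.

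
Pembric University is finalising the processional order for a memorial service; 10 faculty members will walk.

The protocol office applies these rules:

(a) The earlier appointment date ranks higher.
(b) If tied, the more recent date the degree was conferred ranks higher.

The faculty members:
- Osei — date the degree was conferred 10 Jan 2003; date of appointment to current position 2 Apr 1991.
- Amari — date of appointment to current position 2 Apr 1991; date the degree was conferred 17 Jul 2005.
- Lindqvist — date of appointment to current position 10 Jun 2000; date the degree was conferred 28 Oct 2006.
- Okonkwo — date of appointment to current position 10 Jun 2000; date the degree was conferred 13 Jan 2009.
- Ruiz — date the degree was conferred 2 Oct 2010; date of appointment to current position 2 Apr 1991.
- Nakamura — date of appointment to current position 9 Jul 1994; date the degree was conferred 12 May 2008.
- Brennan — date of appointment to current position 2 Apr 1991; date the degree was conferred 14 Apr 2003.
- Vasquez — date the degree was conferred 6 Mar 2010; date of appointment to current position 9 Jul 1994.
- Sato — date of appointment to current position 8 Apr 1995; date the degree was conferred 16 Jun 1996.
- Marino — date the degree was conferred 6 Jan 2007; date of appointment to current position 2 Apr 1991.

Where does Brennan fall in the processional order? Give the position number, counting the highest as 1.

4

By date of appointment to current position (earlier first): Ruiz, Marino, Amari, Brennan and Osei (each 2 Apr 1991); then Vasquez and Nakamura (both 9 Jul 1994); then Sato (8 Apr 1995); then Okonkwo and Lindqvist (both 10 Jun 2000).
Among Ruiz, Marino, Amari, Brennan and Osei, by date the degree was conferred (later first): Ruiz (2 Oct 2010) before Marino (6 Jan 2007) before Amari (17 Jul 2005) before Brennan (14 Apr 2003) before Osei (10 Jan 2003).
Among Vasquez and Nakamura, by date the degree was conferred (later first): Vasquez (6 Mar 2010) before Nakamura (12 May 2008).
Among Okonkwo and Lindqvist, by date the degree was conferred (later first): Okonkwo (13 Jan 2009) before Lindqvist (28 Oct 2006).
Order: Ruiz, Marino, Amari, Brennan, Osei, Vasquez, Nakamura, Sato, Okonkwo, Lindqvist. So position 4.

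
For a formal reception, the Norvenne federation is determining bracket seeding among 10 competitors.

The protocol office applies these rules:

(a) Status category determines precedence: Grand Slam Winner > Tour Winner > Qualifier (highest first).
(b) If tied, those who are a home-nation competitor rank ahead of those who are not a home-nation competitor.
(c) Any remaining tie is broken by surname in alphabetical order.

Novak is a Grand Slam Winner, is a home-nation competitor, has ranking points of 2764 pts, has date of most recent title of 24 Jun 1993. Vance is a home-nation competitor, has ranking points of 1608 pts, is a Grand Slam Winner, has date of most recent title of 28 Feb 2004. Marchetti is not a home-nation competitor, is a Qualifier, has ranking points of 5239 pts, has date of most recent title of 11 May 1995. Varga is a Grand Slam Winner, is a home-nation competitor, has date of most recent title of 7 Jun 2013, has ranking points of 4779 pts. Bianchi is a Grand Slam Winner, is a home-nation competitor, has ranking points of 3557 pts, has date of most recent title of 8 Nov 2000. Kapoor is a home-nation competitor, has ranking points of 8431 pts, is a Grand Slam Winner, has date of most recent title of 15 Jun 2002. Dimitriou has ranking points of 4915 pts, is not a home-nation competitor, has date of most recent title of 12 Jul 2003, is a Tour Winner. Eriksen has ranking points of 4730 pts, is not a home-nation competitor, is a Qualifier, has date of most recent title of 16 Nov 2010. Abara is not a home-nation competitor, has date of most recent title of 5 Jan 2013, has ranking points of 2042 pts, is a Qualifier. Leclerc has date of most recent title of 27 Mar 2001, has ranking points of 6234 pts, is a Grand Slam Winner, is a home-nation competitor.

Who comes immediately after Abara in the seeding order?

By status category: Bianchi, Kapoor, Leclerc, Novak, Vance and Varga (Grand Slam Winner); then Dimitriou (Tour Winner); then Abara, Eriksen and Marchetti (Qualifier).
Bianchi, Kapoor, Leclerc, Novak, Vance and Varga are each a home-nation competitor, so the next rule applies.
Among Bianchi, Kapoor, Leclerc, Novak, Vance and Varga, alphabetically by surname: Bianchi before Kapoor before Leclerc before Novak before Vance before Varga.
Abara, Eriksen and Marchetti are each not a home-nation competitor, so the next rule applies.
Among Abara, Eriksen and Marchetti, alphabetically by surname: Abara before Eriksen before Marchetti.
Order: Bianchi, Kapoor, Leclerc, Novak, Vance, Varga, Dimitriou, Abara, Eriksen, Marchetti.

Eriksen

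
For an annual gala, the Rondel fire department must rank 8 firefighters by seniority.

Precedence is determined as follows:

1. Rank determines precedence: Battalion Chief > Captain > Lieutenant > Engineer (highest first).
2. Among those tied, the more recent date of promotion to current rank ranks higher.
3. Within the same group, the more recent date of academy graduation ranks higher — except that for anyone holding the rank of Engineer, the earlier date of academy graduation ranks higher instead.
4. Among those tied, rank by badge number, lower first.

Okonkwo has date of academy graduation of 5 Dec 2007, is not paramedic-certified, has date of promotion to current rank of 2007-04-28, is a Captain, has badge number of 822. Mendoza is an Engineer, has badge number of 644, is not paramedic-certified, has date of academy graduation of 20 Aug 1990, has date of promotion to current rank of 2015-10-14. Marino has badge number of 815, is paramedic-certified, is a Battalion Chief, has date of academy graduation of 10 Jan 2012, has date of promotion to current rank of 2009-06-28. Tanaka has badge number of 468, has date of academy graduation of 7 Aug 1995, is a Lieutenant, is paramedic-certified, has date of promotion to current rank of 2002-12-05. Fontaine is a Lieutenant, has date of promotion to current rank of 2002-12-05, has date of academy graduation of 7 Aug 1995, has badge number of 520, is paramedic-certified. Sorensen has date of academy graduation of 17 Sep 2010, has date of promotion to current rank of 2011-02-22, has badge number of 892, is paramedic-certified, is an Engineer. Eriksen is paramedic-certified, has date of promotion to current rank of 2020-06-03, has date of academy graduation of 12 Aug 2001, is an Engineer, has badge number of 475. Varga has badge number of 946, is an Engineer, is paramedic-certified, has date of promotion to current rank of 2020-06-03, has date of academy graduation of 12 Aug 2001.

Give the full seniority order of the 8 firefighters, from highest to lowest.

By rank: Marino (Battalion Chief); then Okonkwo (Captain); then Tanaka and Fontaine (Lieutenant); then Eriksen, Varga, Mendoza and Sorensen (Engineer).
Tanaka and Fontaine both have date of promotion to current rank 2002-12-05, so the next rule applies.
Tanaka and Fontaine both have date of academy graduation 7 Aug 1995, so the next rule applies.
Among Tanaka and Fontaine, by badge number (lower first): Tanaka (468) before Fontaine (520).
Among Eriksen, Varga, Mendoza and Sorensen, by date of promotion to current rank (later first): Eriksen and Varga (2020-06-03) before Mendoza (2015-10-14) before Sorensen (2011-02-22).
Eriksen and Varga both have date of academy graduation 12 Aug 2001, so the next rule applies.
Among Eriksen and Varga, by badge number (lower first): Eriksen (475) before Varga (946).
Full order: Marino, Okonkwo, Tanaka, Fontaine, Eriksen, Varga, Mendoza, Sorensen.

Marino, Okonkwo, Tanaka, Fontaine, Eriksen, Varga, Mendoza, Sorensen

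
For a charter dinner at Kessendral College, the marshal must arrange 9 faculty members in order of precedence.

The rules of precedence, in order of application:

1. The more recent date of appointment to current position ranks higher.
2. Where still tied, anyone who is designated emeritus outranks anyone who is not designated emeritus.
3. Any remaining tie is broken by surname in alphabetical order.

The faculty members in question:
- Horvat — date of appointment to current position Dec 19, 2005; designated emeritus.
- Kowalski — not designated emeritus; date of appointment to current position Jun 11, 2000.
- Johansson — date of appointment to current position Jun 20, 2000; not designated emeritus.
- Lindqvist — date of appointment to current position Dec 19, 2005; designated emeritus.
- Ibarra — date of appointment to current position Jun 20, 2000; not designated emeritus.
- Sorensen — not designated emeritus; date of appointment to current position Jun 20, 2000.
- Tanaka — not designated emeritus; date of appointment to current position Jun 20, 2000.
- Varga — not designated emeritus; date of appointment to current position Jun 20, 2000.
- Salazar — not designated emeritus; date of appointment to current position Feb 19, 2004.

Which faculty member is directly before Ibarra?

Salazar

By date of appointment to current position (later first): Horvat and Lindqvist (both Dec 19, 2005); then Salazar (Feb 19, 2004); then Ibarra, Johansson, Sorensen, Tanaka and Varga (each Jun 20, 2000); then Kowalski (Jun 11, 2000).
Horvat and Lindqvist are each designated emeritus, so the next rule applies.
Among Horvat and Lindqvist, alphabetically by surname: Horvat before Lindqvist.
Ibarra, Johansson, Sorensen, Tanaka and Varga are each not designated emeritus, so the next rule applies.
Among Ibarra, Johansson, Sorensen, Tanaka and Varga, alphabetically by surname: Ibarra before Johansson before Sorensen before Tanaka before Varga.
Order: Horvat, Lindqvist, Salazar, Ibarra, Johansson, Sorensen, Tanaka, Varga, Kowalski.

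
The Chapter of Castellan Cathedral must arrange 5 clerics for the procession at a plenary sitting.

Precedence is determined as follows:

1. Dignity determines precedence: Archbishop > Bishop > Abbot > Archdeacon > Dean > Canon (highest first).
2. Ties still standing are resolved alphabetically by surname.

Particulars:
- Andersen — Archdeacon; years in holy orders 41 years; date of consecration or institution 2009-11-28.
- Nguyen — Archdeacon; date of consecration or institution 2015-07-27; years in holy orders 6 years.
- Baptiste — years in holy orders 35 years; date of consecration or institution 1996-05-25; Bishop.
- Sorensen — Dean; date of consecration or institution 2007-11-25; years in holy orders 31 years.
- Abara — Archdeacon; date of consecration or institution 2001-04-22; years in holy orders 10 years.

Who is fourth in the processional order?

By dignity: Baptiste (Bishop); then Abara, Andersen and Nguyen (Archdeacon); then Sorensen (Dean).
Among Abara, Andersen and Nguyen, alphabetically by surname: Abara before Andersen before Nguyen.
Order: Baptiste, Abara, Andersen, Nguyen, Sorensen.

Nguyen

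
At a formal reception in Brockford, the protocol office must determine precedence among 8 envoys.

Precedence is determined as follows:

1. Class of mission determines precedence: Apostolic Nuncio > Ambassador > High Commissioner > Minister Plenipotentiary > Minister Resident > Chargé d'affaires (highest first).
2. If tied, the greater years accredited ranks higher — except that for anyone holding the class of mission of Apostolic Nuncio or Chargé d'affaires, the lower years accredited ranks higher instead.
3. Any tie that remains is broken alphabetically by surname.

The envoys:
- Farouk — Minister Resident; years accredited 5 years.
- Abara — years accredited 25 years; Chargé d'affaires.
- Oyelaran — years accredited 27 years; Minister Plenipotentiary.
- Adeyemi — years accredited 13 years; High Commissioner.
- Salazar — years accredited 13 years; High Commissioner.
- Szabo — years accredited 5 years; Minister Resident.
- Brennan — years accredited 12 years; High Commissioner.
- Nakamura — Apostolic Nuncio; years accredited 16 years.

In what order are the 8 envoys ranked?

Nakamura, Adeyemi, Salazar, Brennan, Oyelaran, Farouk, Szabo, Abara

By class of mission: Nakamura (Apostolic Nuncio); then Adeyemi, Salazar and Brennan (High Commissioner); then Oyelaran (Minister Plenipotentiary); then Farouk and Szabo (Minister Resident); then Abara (Chargé d'affaires).
Among Adeyemi, Salazar and Brennan, by years accredited (higher first): Adeyemi and Salazar (13 years) before Brennan (12 years).
Among Adeyemi and Salazar, alphabetically by surname: Adeyemi before Salazar.
Farouk and Szabo both have years accredited 5 years, so the next rule applies.
Among Farouk and Szabo, alphabetically by surname: Farouk before Szabo.
Full order: Nakamura, Adeyemi, Salazar, Brennan, Oyelaran, Farouk, Szabo, Abara.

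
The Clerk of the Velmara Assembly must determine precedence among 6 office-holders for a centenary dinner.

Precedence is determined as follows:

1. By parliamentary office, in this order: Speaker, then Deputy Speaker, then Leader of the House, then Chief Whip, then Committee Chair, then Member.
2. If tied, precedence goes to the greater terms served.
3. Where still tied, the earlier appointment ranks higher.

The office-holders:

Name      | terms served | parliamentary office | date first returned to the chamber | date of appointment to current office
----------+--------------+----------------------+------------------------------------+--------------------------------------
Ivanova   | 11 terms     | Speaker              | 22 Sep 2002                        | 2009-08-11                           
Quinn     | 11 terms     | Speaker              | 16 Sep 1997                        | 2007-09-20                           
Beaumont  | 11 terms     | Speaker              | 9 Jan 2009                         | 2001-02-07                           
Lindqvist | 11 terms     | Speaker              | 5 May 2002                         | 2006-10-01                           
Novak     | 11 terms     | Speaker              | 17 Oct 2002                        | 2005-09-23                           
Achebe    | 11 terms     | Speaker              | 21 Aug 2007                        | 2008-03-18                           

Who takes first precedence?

Beaumont

By parliamentary office: Beaumont, Novak, Lindqvist, Quinn, Achebe and Ivanova (Speaker).
Beaumont, Novak, Lindqvist, Quinn, Achebe and Ivanova all have terms served 11 terms, so the next rule applies.
Among Beaumont, Novak, Lindqvist, Quinn, Achebe and Ivanova, by date of appointment to current office (earlier first): Beaumont (2001-02-07) before Novak (2005-09-23) before Lindqvist (2006-10-01) before Quinn (2007-09-20) before Achebe (2008-03-18) before Ivanova (2009-08-11).
Order: Beaumont, Novak, Lindqvist, Quinn, Achebe, Ivanova.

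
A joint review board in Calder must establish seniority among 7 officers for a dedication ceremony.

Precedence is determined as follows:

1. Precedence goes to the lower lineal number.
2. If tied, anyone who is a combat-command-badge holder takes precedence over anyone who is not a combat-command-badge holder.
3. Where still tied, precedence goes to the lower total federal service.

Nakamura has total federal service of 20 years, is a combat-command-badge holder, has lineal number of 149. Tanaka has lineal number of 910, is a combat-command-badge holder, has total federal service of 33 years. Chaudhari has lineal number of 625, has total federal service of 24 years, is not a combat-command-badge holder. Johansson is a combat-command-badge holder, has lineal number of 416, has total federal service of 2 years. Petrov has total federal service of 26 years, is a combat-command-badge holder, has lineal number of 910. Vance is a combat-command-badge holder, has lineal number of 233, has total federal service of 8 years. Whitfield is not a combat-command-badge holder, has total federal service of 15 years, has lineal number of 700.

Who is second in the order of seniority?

Vance

By lineal number (lower first): Nakamura (149); then Vance (233); then Johansson (416); then Chaudhari (625); then Whitfield (700); then Petrov and Tanaka (both 910).
Petrov and Tanaka are each a combat-command-badge holder, so the next rule applies.
Among Petrov and Tanaka, by total federal service (lower first): Petrov (26 years) before Tanaka (33 years).
Order: Nakamura, Vance, Johansson, Chaudhari, Whitfield, Petrov, Tanaka.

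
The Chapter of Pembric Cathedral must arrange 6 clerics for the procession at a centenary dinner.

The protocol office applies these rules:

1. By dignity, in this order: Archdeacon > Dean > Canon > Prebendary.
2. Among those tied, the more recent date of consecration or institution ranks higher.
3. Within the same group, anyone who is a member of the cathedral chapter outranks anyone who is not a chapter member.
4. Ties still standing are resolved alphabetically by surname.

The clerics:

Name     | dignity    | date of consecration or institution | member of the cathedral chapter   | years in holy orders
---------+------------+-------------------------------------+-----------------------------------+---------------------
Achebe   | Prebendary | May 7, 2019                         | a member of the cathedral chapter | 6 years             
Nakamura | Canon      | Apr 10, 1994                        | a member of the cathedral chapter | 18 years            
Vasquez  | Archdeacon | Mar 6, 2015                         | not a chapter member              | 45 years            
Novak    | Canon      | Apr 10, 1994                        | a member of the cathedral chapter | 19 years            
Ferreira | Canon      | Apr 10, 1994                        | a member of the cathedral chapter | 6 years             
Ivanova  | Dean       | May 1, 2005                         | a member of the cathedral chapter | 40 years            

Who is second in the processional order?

By dignity: Vasquez (Archdeacon); then Ivanova (Dean); then Ferreira, Nakamura and Novak (Canon); then Achebe (Prebendary).
Ferreira, Nakamura and Novak all have date of consecration or institution Apr 10, 1994, so the next rule applies.
Ferreira, Nakamura and Novak are each a member of the cathedral chapter, so the next rule applies.
Among Ferreira, Nakamura and Novak, alphabetically by surname: Ferreira before Nakamura before Novak.
Order: Vasquez, Ivanova, Ferreira, Nakamura, Novak, Achebe.

Ivanova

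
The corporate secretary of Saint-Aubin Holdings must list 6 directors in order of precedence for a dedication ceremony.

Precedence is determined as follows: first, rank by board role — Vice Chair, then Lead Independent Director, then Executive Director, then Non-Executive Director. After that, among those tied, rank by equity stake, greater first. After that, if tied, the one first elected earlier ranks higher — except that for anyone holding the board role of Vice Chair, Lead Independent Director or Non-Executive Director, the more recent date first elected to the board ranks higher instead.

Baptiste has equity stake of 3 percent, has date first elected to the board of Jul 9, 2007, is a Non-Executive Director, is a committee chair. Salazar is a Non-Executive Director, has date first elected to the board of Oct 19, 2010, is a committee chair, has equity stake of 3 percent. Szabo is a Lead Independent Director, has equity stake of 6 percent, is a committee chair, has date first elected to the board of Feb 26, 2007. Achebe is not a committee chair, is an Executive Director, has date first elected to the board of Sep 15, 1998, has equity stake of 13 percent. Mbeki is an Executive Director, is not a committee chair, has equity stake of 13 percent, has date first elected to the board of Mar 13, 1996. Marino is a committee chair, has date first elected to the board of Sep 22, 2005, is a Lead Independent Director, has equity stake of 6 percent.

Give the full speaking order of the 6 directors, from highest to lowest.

Szabo, Marino, Mbeki, Achebe, Salazar, Baptiste

By board role: Szabo and Marino (Lead Independent Director); then Mbeki and Achebe (Executive Director); then Salazar and Baptiste (Non-Executive Director).
Szabo and Marino both have equity stake 6 percent, so the next rule applies.
Among Szabo and Marino, by date first elected to the board (later first) (reversed rule for this group): Szabo (Feb 26, 2007) before Marino (Sep 22, 2005).
Mbeki and Achebe both have equity stake 13 percent, so the next rule applies.
Among Mbeki and Achebe, by date first elected to the board (earlier first): Mbeki (Mar 13, 1996) before Achebe (Sep 15, 1998).
Salazar and Baptiste both have equity stake 3 percent, so the next rule applies.
Among Salazar and Baptiste, by date first elected to the board (later first) (reversed rule for this group): Salazar (Oct 19, 2010) before Baptiste (Jul 9, 2007).
Full order: Szabo, Marino, Mbeki, Achebe, Salazar, Baptiste.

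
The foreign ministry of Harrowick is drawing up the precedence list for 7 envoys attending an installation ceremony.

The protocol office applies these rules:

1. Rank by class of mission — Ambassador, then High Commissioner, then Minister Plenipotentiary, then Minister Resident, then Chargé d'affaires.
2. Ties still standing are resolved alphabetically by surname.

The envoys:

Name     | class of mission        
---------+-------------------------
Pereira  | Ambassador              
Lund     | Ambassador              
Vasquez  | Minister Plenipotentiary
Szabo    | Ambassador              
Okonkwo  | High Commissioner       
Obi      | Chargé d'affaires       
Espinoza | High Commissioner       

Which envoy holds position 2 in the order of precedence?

Pereira

By class of mission: Lund, Pereira and Szabo (Ambassador); then Espinoza and Okonkwo (High Commissioner); then Vasquez (Minister Plenipotentiary); then Obi (Chargé d'affaires).
Among Lund, Pereira and Szabo, alphabetically by surname: Lund before Pereira before Szabo.
Among Espinoza and Okonkwo, alphabetically by surname: Espinoza before Okonkwo.
Order: Lund, Pereira, Szabo, Espinoza, Okonkwo, Vasquez, Obi.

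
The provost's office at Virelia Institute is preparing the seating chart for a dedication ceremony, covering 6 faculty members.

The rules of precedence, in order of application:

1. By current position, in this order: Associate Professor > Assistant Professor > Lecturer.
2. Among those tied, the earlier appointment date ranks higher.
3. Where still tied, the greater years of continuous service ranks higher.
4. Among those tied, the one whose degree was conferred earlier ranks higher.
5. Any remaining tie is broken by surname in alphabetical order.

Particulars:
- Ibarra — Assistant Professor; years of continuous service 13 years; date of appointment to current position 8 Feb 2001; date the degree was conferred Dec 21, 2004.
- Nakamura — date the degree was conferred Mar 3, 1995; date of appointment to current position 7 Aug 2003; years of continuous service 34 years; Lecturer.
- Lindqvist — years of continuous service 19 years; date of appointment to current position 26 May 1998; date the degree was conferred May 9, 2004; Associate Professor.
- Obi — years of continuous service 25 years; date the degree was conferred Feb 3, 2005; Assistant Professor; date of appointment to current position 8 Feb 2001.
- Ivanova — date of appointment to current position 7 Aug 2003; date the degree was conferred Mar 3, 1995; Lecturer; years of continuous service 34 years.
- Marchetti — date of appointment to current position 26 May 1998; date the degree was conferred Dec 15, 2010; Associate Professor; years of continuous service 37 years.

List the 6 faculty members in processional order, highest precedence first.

By current position: Marchetti and Lindqvist (Associate Professor); then Obi and Ibarra (Assistant Professor); then Ivanova and Nakamura (Lecturer).
Marchetti and Lindqvist both have date of appointment to current position 26 May 1998, so the next rule applies.
Among Marchetti and Lindqvist, by years of continuous service (higher first): Marchetti (37 years) before Lindqvist (19 years).
Obi and Ibarra both have date of appointment to current position 8 Feb 2001, so the next rule applies.
Among Obi and Ibarra, by years of continuous service (higher first): Obi (25 years) before Ibarra (13 years).
Ivanova and Nakamura both have date of appointment to current position 7 Aug 2003, so the next rule applies.
Ivanova and Nakamura both have years of continuous service 34 years, so the next rule applies.
Ivanova and Nakamura both have date the degree was conferred Mar 3, 1995, so the next rule applies.
Among Ivanova and Nakamura, alphabetically by surname: Ivanova before Nakamura.
Full order: Marchetti, Lindqvist, Obi, Ibarra, Ivanova, Nakamura.

Marchetti, Lindqvist, Obi, Ibarra, Ivanova, Nakamura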